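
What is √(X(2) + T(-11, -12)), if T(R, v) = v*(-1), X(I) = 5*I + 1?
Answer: √23 ≈ 4.7958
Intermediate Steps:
X(I) = 1 + 5*I
T(R, v) = -v
√(X(2) + T(-11, -12)) = √((1 + 5*2) - 1*(-12)) = √((1 + 10) + 12) = √(11 + 12) = √23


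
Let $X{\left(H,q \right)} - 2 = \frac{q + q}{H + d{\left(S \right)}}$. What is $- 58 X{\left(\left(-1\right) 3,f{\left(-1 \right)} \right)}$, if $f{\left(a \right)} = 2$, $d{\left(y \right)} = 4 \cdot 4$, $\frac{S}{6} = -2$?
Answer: $- \frac{1740}{13} \approx -133.85$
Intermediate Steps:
$S = -12$ ($S = 6 \left(-2\right) = -12$)
$d{\left(y \right)} = 16$
$X{\left(H,q \right)} = 2 + \frac{2 q}{16 + H}$ ($X{\left(H,q \right)} = 2 + \frac{q + q}{H + 16} = 2 + \frac{2 q}{16 + H}$)
$- 58 X{\left(\left(-1\right) 3,f{\left(-1 \right)} \right)} = - 58 \frac{2 \left(16 - 3 + 2\right)}{16 - 3} = - 58 \cdot 2 \cdot \frac{1}{13} \cdot 15 = \left(-58\right) \frac{30}{13} = - \frac{1740}{13}$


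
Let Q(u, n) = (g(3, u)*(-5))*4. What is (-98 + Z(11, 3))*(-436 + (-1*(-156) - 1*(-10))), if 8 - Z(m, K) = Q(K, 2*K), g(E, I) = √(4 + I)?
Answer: 24300 - 5400*√7 ≈ 10013.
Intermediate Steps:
Q(u, n) = -20*√(4 + u) (Q(u, n) = (√(4 + u)*(-5))*4 = -5*√(4 + u)*4 = -20*√(4 + u))
Z(m, K) = 8 + 20*√(4 + K) (Z(m, K) = 8 - (-20)*√(4 + K) = 8 + 20*√(4 + K))
(-98 + Z(11, 3))*(-436 + (-1*(-156) - 1*(-10))) = (-98 + (8 + 20*√(4 + 3)))*(-436 + (-1*(-156) - 1*(-10))) = (-98 + (8 + 20*√7))*(-436 + (156 + 10)) = (-90 + 20*√7)*(-436 + 166) = (-90 + 20*√7)*(-270) = 24300 - 5400*√7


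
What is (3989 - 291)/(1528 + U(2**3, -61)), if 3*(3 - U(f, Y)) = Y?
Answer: 5547/2327 ≈ 2.3838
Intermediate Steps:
U(f, Y) = 3 - Y/3
(3989 - 291)/(1528 + U(2**3, -61)) = (3989 - 291)/(1528 + (3 - 1/3*(-61))) = 3698/(1528 + (3 + 61/3)) = 3698/(1528 + 70/3) = 3698/(4654/3) = 3698*(3/4654) = 5547/2327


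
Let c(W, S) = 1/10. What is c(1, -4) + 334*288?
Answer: 961921/10 ≈ 96192.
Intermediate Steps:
c(W, S) = 1/10
c(1, -4) + 334*288 = 1/10 + 334*288 = 1/10 + 96192 = 961921/10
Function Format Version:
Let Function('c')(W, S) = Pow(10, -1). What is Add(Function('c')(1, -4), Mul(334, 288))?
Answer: Rational(961921, 10) ≈ 96192.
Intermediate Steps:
Function('c')(W, S) = Rational(1, 10)
Add(Function('c')(1, -4), Mul(334, 288)) = Add(Rational(1, 10), Mul(334, 288)) = Add(Rational(1, 10), 96192) = Rational(961921, 10)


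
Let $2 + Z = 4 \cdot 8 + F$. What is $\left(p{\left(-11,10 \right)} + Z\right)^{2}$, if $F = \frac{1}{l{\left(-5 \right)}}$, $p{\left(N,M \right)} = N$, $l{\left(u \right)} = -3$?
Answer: $\frac{3136}{9} \approx 348.44$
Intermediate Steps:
$F = - \frac{1}{3}$ ($F = \frac{1}{-3} = - \frac{1}{3} \approx -0.33333$)
$Z = \frac{89}{3}$ ($Z = -2 + \left(4 \cdot 8 - \frac{1}{3}\right) = -2 + \left(32 - \frac{1}{3}\right) = -2 + \frac{95}{3} = \frac{89}{3} \approx 29.667$)
$\left(p{\left(-11,10 \right)} + Z\right)^{2} = \left(-11 + \frac{89}{3}\right)^{2} = \left(\frac{56}{3}\right)^{2} = \frac{3136}{9}$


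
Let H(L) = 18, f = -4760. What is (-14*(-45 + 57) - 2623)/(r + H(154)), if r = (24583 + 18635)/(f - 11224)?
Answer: -2478408/13583 ≈ -182.46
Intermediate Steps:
r = -2401/888 (r = (24583 + 18635)/(-4760 - 11224) = 43218/(-15984) = 43218*(-1/15984) = -2401/888 ≈ -2.7038)
(-14*(-45 + 57) - 2623)/(r + H(154)) = (-14*(-45 + 57) - 2623)/(-2401/888 + 18) = (-14*12 - 2623)/(13583/888) = (-168 - 2623)*(888/13583) = -2791*888/13583 = -2478408/13583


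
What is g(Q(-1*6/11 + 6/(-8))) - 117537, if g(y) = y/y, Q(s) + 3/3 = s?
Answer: -117536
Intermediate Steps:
Q(s) = -1 + s
g(y) = 1
g(Q(-1*6/11 + 6/(-8))) - 117537 = 1 - 117537 = -117536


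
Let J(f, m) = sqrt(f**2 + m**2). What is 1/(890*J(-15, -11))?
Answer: sqrt(346)/307940 ≈ 6.0405e-5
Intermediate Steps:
1/(890*J(-15, -11)) = 1/(890*sqrt((-15)**2 + (-11)**2)) = 1/(890*sqrt(225 + 121)) = 1/(890*sqrt(346)) = sqrt(346)/307940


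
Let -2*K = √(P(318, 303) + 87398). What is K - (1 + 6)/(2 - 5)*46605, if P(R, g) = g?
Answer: 108745 - √87701/2 ≈ 1.0860e+5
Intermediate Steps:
K = -√87701/2 (K = -√(303 + 87398)/2 = -√87701/2 ≈ -148.07)
K - (1 + 6)/(2 - 5)*46605 = -√87701/2 - (1 + 6)/(2 - 5)*46605 = -√87701/2 - 7/(-3)*46605 = -√87701/2 - 7*(-⅓)*46605 = -√87701/2 - (-7)*46605/3 = -√87701/2 - 1*(-108745) = -√87701/2 + 108745 = 108745 - √87701/2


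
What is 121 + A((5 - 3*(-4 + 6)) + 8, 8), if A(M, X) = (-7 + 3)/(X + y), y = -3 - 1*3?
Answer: 119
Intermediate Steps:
y = -6 (y = -3 - 3 = -6)
A(M, X) = -4/(-6 + X) (A(M, X) = (-7 + 3)/(X - 6) = -4/(-6 + X))
121 + A((5 - 3*(-4 + 6)) + 8, 8) = 121 - 4/(-6 + 8) = 121 - 4/2 = 121 - 4*½ = 121 - 2 = 119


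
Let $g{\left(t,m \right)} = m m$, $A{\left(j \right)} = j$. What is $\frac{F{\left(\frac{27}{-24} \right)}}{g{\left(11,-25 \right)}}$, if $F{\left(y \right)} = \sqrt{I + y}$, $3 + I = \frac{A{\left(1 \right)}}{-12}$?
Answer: $\frac{i \sqrt{606}}{7500} \approx 0.0032823 i$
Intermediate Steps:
$g{\left(t,m \right)} = m^{2}$
$I = - \frac{37}{12}$ ($I = -3 + 1 \frac{1}{-12} = -3 + 1 \left(- \frac{1}{12}\right) = -3 - \frac{1}{12} = - \frac{37}{12} \approx -3.0833$)
$F{\left(y \right)} = \sqrt{- \frac{37}{12} + y}$
$\frac{F{\left(\frac{27}{-24} \right)}}{g{\left(11,-25 \right)}} = \frac{\frac{1}{6} \sqrt{-111 + 36 \frac{27}{-24}}}{\left(-25\right)^{2}} = \frac{\frac{1}{6} \sqrt{-111 + 36 \cdot 27 \left(- \frac{1}{24}\right)}}{625} = \frac{\sqrt{-111 + 36 \left(- \frac{9}{8}\right)}}{6} \cdot \frac{1}{625} = \frac{\sqrt{-111 - \frac{81}{2}}}{6} \cdot \frac{1}{625} = \frac{\sqrt{- \frac{303}{2}}}{6} \cdot \frac{1}{625} = \frac{\frac{1}{2} i \sqrt{606}}{6} \cdot \frac{1}{625} = \frac{i \sqrt{606}}{12} \cdot \frac{1}{625} = \frac{i \sqrt{606}}{7500}$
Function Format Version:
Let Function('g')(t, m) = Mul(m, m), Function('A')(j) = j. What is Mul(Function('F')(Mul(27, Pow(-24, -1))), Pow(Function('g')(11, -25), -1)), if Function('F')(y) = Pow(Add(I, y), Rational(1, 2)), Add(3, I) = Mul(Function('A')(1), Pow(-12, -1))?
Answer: Mul(Rational(1, 7500), I, Pow(606, Rational(1, 2))) ≈ Mul(0.0032823, I)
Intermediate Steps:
Function('g')(t, m) = Pow(m, 2)
I = Rational(-37, 12) (I = Add(-3, Mul(1, Pow(-12, -1))) = Add(-3, Mul(1, Rational(-1, 12))) = Add(-3, Rational(-1, 12)) = Rational(-37, 12) ≈ -3.0833)
Function('F')(y) = Pow(Add(Rational(-37, 12), y), Rational(1, 2))
Mul(Function('F')(Mul(27, Pow(-24, -1))), Pow(Function('g')(11, -25), -1)) = Mul(Mul(Rational(1, 6), Pow(Add(-111, Mul(36, Mul(27, Pow(-24, -1)))), Rational(1, 2))), Pow(Pow(-25, 2), -1)) = Mul(Mul(Rational(1, 6), Pow(Add(-111, Mul(36, Mul(27, Rational(-1, 24)))), Rational(1, 2))), Pow(625, -1)) = Mul(Mul(Rational(1, 6), Pow(Add(-111, Mul(36, Rational(-9, 8))), Rational(1, 2))), Rational(1, 625)) = Mul(Mul(Rational(1, 6), Pow(Add(-111, Rational(-81, 2)), Rational(1, 2))), Rational(1, 625)) = Mul(Mul(Rational(1, 6), Pow(Rational(-303, 2), Rational(1, 2))), Rational(1, 625)) = Mul(Mul(Rational(1, 6), Mul(Rational(1, 2), I, Pow(606, Rational(1, 2)))), Rational(1, 625)) = Mul(Mul(Rational(1, 12), I, Pow(606, Rational(1, 2))), Rational(1, 625)) = Mul(Rational(1, 7500), I, Pow(606, Rational(1, 2)))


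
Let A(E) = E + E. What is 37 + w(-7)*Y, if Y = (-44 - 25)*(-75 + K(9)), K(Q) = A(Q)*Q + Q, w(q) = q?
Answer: 46405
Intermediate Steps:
A(E) = 2*E
K(Q) = Q + 2*Q² (K(Q) = (2*Q)*Q + Q = 2*Q² + Q = Q + 2*Q²)
Y = -6624 (Y = (-44 - 25)*(-75 + 9*(1 + 2*9)) = -69*(-75 + 9*(1 + 18)) = -69*(-75 + 9*19) = -69*(-75 + 171) = -69*96 = -6624)
37 + w(-7)*Y = 37 - 7*(-6624) = 37 + 46368 = 46405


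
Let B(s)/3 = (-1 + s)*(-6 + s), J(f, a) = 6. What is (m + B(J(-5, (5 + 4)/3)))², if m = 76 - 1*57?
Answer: 361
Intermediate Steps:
B(s) = 3*(-1 + s)*(-6 + s) (B(s) = 3*((-1 + s)*(-6 + s)) = 3*(-1 + s)*(-6 + s))
m = 19 (m = 76 - 57 = 19)
(m + B(J(-5, (5 + 4)/3)))² = (19 + (18 - 21*6 + 3*6²))² = (19 + (18 - 126 + 3*36))² = (19 + (18 - 126 + 108))² = (19 + 0)² = 19² = 361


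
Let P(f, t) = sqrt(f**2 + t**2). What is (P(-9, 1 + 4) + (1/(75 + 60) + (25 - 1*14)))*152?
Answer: 225872/135 + 152*sqrt(106) ≈ 3238.1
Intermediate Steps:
(P(-9, 1 + 4) + (1/(75 + 60) + (25 - 1*14)))*152 = (sqrt((-9)**2 + (1 + 4)**2) + (1/(75 + 60) + (25 - 1*14)))*152 = (sqrt(81 + 5**2) + (1/135 + (25 - 14)))*152 = (sqrt(81 + 25) + (1/135 + 11))*152 = (sqrt(106) + 1486/135)*152 = (1486/135 + sqrt(106))*152 = 225872/135 + 152*sqrt(106)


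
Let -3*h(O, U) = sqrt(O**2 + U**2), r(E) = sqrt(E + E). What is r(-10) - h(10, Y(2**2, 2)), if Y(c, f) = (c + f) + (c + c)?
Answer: 2*sqrt(74)/3 + 2*I*sqrt(5) ≈ 5.7349 + 4.4721*I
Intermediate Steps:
Y(c, f) = f + 3*c (Y(c, f) = (c + f) + 2*c = f + 3*c)
r(E) = sqrt(2)*sqrt(E) (r(E) = sqrt(2*E) = sqrt(2)*sqrt(E))
h(O, U) = -sqrt(O**2 + U**2)/3
r(-10) - h(10, Y(2**2, 2)) = sqrt(2)*sqrt(-10) - (-1)*sqrt(10**2 + (2 + 3*2**2)**2)/3 = sqrt(2)*(I*sqrt(10)) - (-1)*sqrt(100 + (2 + 3*4)**2)/3 = 2*I*sqrt(5) - (-1)*sqrt(100 + (2 + 12)**2)/3 = 2*I*sqrt(5) - (-1)*sqrt(100 + 14**2)/3 = 2*I*sqrt(5) - (-1)*sqrt(100 + 196)/3 = 2*I*sqrt(5) - (-1)*sqrt(296)/3 = 2*I*sqrt(5) - (-1)*2*sqrt(74)/3 = 2*I*sqrt(5) - (-2)*sqrt(74)/3 = 2*I*sqrt(5) + 2*sqrt(74)/3 = 2*sqrt(74)/3 + 2*I*sqrt(5)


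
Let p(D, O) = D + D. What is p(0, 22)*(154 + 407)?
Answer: 0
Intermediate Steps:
p(D, O) = 2*D
p(0, 22)*(154 + 407) = (2*0)*(154 + 407) = 0*561 = 0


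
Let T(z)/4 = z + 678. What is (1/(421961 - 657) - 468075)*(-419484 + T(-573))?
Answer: 10330025545681017/52663 ≈ 1.9615e+11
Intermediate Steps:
T(z) = 2712 + 4*z (T(z) = 4*(z + 678) = 4*(678 + z) = 2712 + 4*z)
(1/(421961 - 657) - 468075)*(-419484 + T(-573)) = (1/(421961 - 657) - 468075)*(-419484 + (2712 + 4*(-573))) = (1/421304 - 468075)*(-419484 + (2712 - 2292)) = (1/421304 - 468075)*(-419484 + 420) = -197201869799/421304*(-419064) = 10330025545681017/52663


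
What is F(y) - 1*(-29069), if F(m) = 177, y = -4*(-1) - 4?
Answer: 29246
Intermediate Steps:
y = 0 (y = 4 - 4 = 0)
F(y) - 1*(-29069) = 177 - 1*(-29069) = 177 + 29069 = 29246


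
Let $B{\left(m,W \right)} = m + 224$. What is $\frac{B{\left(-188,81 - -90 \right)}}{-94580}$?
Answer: $- \frac{9}{23645} \approx -0.00038063$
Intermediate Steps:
$B{\left(m,W \right)} = 224 + m$
$\frac{B{\left(-188,81 - -90 \right)}}{-94580} = \frac{224 - 188}{-94580} = 36 \left(- \frac{1}{94580}\right) = - \frac{9}{23645}$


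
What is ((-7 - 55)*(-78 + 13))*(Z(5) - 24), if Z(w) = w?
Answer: -76570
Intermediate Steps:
((-7 - 55)*(-78 + 13))*(Z(5) - 24) = ((-7 - 55)*(-78 + 13))*(5 - 24) = -62*(-65)*(-19) = 4030*(-19) = -76570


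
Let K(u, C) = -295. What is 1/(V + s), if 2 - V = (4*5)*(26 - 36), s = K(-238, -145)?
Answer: -1/93 ≈ -0.010753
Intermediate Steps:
s = -295
V = 202 (V = 2 - 4*5*(26 - 36) = 2 - 20*(-10) = 2 - 1*(-200) = 2 + 200 = 202)
1/(V + s) = 1/(202 - 295) = 1/(-93) = -1/93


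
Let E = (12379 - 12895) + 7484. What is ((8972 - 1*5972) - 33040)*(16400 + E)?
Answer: -701974720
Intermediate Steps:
E = 6968 (E = -516 + 7484 = 6968)
((8972 - 1*5972) - 33040)*(16400 + E) = ((8972 - 1*5972) - 33040)*(16400 + 6968) = ((8972 - 5972) - 33040)*23368 = (3000 - 33040)*23368 = -30040*23368 = -701974720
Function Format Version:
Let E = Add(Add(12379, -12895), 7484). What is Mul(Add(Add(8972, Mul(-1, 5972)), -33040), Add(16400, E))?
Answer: -701974720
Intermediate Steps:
E = 6968 (E = Add(-516, 7484) = 6968)
Mul(Add(Add(8972, Mul(-1, 5972)), -33040), Add(16400, E)) = Mul(Add(Add(8972, Mul(-1, 5972)), -33040), Add(16400, 6968)) = Mul(Add(Add(8972, -5972), -33040), 23368) = Mul(Add(3000, -33040), 23368) = Mul(-30040, 23368) = -701974720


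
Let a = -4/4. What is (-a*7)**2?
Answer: 49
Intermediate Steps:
a = -1 (a = -4*1/4 = -1)
(-a*7)**2 = (-1*(-1)*7)**2 = (1*7)**2 = 7**2 = 49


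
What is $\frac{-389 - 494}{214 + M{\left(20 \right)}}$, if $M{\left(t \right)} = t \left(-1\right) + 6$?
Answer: $- \frac{883}{200} \approx -4.415$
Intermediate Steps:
$M{\left(t \right)} = 6 - t$ ($M{\left(t \right)} = - t + 6 = 6 - t$)
$\frac{-389 - 494}{214 + M{\left(20 \right)}} = \frac{-389 - 494}{214 + \left(6 - 20\right)} = \frac{1}{214 + \left(6 - 20\right)} \left(-883\right) = \frac{1}{214 - 14} \left(-883\right) = \frac{1}{200} \left(-883\right) = - \frac{883}{200}$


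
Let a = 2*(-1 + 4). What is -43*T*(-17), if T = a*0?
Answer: 0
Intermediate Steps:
a = 6 (a = 2*3 = 6)
T = 0 (T = 6*0 = 0)
-43*T*(-17) = -43*0*(-17) = 0*(-17) = 0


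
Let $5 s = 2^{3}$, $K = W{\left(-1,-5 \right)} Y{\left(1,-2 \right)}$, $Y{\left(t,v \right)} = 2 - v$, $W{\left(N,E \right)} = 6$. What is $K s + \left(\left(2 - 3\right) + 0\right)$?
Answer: $\frac{187}{5} \approx 37.4$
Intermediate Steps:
$K = 24$ ($K = 6 \left(2 - -2\right) = 6 \left(2 + 2\right) = 6 \cdot 4 = 24$)
$s = \frac{8}{5}$ ($s = \frac{2^{3}}{5} = \frac{1}{5} \cdot 8 = \frac{8}{5} \approx 1.6$)
$K s + \left(\left(2 - 3\right) + 0\right) = 24 \cdot \frac{8}{5} + \left(\left(2 - 3\right) + 0\right) = \frac{192}{5} + \left(-1 + 0\right) = \frac{192}{5} - 1 = \frac{187}{5}$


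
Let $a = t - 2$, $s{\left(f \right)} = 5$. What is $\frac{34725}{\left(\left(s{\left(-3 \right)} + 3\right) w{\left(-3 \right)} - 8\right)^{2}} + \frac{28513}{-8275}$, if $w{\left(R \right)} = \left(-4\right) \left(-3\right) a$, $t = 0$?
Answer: $- \frac{1365073}{529600} \approx -2.5776$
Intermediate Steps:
$a = -2$ ($a = 0 - 2 = -2$)
$w{\left(R \right)} = -24$ ($w{\left(R \right)} = \left(-4\right) \left(-3\right) \left(-2\right) = 12 \left(-2\right) = -24$)
$\frac{34725}{\left(\left(s{\left(-3 \right)} + 3\right) w{\left(-3 \right)} - 8\right)^{2}} + \frac{28513}{-8275} = \frac{34725}{\left(\left(5 + 3\right) \left(-24\right) - 8\right)^{2}} + \frac{28513}{-8275} = \frac{34725}{\left(8 \left(-24\right) - 8\right)^{2}} + 28513 \left(- \frac{1}{8275}\right) = \frac{34725}{\left(-192 - 8\right)^{2}} - \frac{28513}{8275} = \frac{34725}{\left(-200\right)^{2}} - \frac{28513}{8275} = \frac{34725}{40000} - \frac{28513}{8275} = 34725 \cdot \frac{1}{40000} - \frac{28513}{8275} = \frac{1389}{1600} - \frac{28513}{8275} = - \frac{1365073}{529600}$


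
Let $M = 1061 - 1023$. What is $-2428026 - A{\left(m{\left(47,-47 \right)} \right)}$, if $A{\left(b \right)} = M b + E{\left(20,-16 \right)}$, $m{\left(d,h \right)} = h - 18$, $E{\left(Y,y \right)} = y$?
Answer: $-2425540$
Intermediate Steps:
$M = 38$
$m{\left(d,h \right)} = -18 + h$ ($m{\left(d,h \right)} = h - 18 = -18 + h$)
$A{\left(b \right)} = -16 + 38 b$ ($A{\left(b \right)} = 38 b - 16 = -16 + 38 b$)
$-2428026 - A{\left(m{\left(47,-47 \right)} \right)} = -2428026 - \left(-16 + 38 \left(-18 - 47\right)\right) = -2428026 - \left(-16 + 38 \left(-65\right)\right) = -2428026 - \left(-16 - 2470\right) = -2428026 - -2486 = -2428026 + 2486 = -2425540$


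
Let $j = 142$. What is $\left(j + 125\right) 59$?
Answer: $15753$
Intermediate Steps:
$\left(j + 125\right) 59 = \left(142 + 125\right) 59 = 267 \cdot 59 = 15753$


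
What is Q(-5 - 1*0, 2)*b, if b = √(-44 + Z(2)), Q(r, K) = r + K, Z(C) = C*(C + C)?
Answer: -18*I ≈ -18.0*I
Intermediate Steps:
Z(C) = 2*C² (Z(C) = C*(2*C) = 2*C²)
Q(r, K) = K + r
b = 6*I (b = √(-44 + 2*2²) = √(-44 + 2*4) = √(-44 + 8) = √(-36) = 6*I ≈ 6.0*I)
Q(-5 - 1*0, 2)*b = (2 + (-5 - 1*0))*(6*I) = (2 + (-5 + 0))*(6*I) = (2 - 5)*(6*I) = -18*I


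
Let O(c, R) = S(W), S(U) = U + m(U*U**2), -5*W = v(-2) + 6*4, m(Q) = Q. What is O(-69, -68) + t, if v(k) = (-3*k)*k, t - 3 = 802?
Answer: 98597/125 ≈ 788.78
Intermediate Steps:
t = 805 (t = 3 + 802 = 805)
v(k) = -3*k**2
W = -12/5 (W = -(-3*(-2)**2 + 6*4)/5 = -(-3*4 + 24)/5 = -(-12 + 24)/5 = -1/5*12 = -12/5 ≈ -2.4000)
S(U) = U + U**3 (S(U) = U + U*U**2 = U + U**3)
O(c, R) = -2028/125 (O(c, R) = -12/5 + (-12/5)**3 = -12/5 - 1728/125 = -2028/125)
O(-69, -68) + t = -2028/125 + 805 = 98597/125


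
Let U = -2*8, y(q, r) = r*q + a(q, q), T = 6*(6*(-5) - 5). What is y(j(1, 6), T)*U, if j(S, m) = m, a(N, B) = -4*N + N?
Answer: 20448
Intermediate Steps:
a(N, B) = -3*N
T = -210 (T = 6*(-30 - 5) = 6*(-35) = -210)
y(q, r) = -3*q + q*r (y(q, r) = r*q - 3*q = q*r - 3*q = -3*q + q*r)
U = -16
y(j(1, 6), T)*U = (6*(-3 - 210))*(-16) = (6*(-213))*(-16) = -1278*(-16) = 20448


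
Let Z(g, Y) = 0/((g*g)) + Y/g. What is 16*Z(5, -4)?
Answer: -64/5 ≈ -12.800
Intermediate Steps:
Z(g, Y) = Y/g (Z(g, Y) = 0/(g²) + Y/g = 0/g² + Y/g = 0 + Y/g = Y/g)
16*Z(5, -4) = 16*(-4/5) = 16*(-4*⅕) = 16*(-⅘) = -64/5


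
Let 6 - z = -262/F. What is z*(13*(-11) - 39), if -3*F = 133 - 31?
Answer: 5278/17 ≈ 310.47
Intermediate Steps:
F = -34 (F = -(133 - 31)/3 = -⅓*102 = -34)
z = -29/17 (z = 6 - (-262)/(-34) = 6 - (-262)*(-1)/34 = 6 - 1*131/17 = 6 - 131/17 = -29/17 ≈ -1.7059)
z*(13*(-11) - 39) = -29*(13*(-11) - 39)/17 = -29*(-143 - 39)/17 = -29/17*(-182) = 5278/17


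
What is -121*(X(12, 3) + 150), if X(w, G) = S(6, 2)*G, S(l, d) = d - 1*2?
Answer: -18150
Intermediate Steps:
S(l, d) = -2 + d (S(l, d) = d - 2 = -2 + d)
X(w, G) = 0 (X(w, G) = (-2 + 2)*G = 0*G = 0)
-121*(X(12, 3) + 150) = -121*(0 + 150) = -121*150 = -18150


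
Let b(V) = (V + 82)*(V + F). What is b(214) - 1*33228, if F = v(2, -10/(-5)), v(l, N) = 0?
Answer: 30116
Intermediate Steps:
F = 0
b(V) = V*(82 + V) (b(V) = (V + 82)*(V + 0) = (82 + V)*V = V*(82 + V))
b(214) - 1*33228 = 214*(82 + 214) - 1*33228 = 214*296 - 33228 = 63344 - 33228 = 30116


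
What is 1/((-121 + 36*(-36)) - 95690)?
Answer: -1/97107 ≈ -1.0298e-5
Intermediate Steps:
1/((-121 + 36*(-36)) - 95690) = 1/((-121 - 1296) - 95690) = 1/(-1417 - 95690) = 1/(-97107) = -1/97107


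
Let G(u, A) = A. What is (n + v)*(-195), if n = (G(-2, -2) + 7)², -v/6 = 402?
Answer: 465465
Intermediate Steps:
v = -2412 (v = -6*402 = -2412)
n = 25 (n = (-2 + 7)² = 5² = 25)
(n + v)*(-195) = (25 - 2412)*(-195) = -2387*(-195) = 465465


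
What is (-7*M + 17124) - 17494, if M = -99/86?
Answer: -31127/86 ≈ -361.94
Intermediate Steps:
M = -99/86 (M = -99*1/86 = -99/86 ≈ -1.1512)
(-7*M + 17124) - 17494 = (-7*(-99/86) + 17124) - 17494 = (693/86 + 17124) - 17494 = 1473357/86 - 17494 = -31127/86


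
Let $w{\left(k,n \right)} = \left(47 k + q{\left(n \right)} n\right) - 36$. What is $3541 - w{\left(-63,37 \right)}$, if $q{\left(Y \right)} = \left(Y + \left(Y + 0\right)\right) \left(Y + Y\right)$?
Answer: $-196074$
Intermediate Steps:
$q{\left(Y \right)} = 4 Y^{2}$ ($q{\left(Y \right)} = \left(Y + Y\right) 2 Y = 2 Y 2 Y = 4 Y^{2}$)
$w{\left(k,n \right)} = -36 + 4 n^{3} + 47 k$ ($w{\left(k,n \right)} = \left(47 k + 4 n^{2} n\right) - 36 = \left(47 k + 4 n^{3}\right) - 36 = \left(4 n^{3} + 47 k\right) - 36 = -36 + 4 n^{3} + 47 k$)
$3541 - w{\left(-63,37 \right)} = 3541 - \left(-36 + 4 \cdot 37^{3} + 47 \left(-63\right)\right) = 3541 - \left(-36 + 4 \cdot 50653 - 2961\right) = 3541 - \left(-36 + 202612 - 2961\right) = 3541 - 199615 = -196074$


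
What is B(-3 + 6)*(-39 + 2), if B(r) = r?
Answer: -111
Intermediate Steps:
B(-3 + 6)*(-39 + 2) = (-3 + 6)*(-39 + 2) = 3*(-37) = -111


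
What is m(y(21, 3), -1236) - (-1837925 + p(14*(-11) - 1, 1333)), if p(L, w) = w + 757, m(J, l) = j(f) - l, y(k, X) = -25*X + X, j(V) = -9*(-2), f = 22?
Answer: 1837089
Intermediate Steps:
j(V) = 18
y(k, X) = -24*X
m(J, l) = 18 - l
p(L, w) = 757 + w
m(y(21, 3), -1236) - (-1837925 + p(14*(-11) - 1, 1333)) = (18 - 1*(-1236)) - (-1837925 + (757 + 1333)) = (18 + 1236) - (-1837925 + 2090) = 1254 - 1*(-1835835) = 1254 + 1835835 = 1837089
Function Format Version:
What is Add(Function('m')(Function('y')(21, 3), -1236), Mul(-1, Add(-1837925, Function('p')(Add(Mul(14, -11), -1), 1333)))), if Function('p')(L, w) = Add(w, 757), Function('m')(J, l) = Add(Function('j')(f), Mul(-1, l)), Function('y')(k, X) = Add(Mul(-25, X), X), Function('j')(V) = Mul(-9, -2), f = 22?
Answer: 1837089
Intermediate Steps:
Function('j')(V) = 18
Function('y')(k, X) = Mul(-24, X)
Function('m')(J, l) = Add(18, Mul(-1, l))
Function('p')(L, w) = Add(757, w)
Add(Function('m')(Function('y')(21, 3), -1236), Mul(-1, Add(-1837925, Function('p')(Add(Mul(14, -11), -1), 1333)))) = Add(Add(18, Mul(-1, -1236)), Mul(-1, Add(-1837925, Add(757, 1333)))) = Add(Add(18, 1236), Mul(-1, Add(-1837925, 2090))) = Add(1254, Mul(-1, -1835835)) = Add(1254, 1835835) = 1837089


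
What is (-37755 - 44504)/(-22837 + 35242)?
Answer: -82259/12405 ≈ -6.6311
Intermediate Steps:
(-37755 - 44504)/(-22837 + 35242) = -82259/12405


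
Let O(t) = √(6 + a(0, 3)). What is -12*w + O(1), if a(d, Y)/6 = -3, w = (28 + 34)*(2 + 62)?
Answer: -47616 + 2*I*√3 ≈ -47616.0 + 3.4641*I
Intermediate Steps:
w = 3968 (w = 62*64 = 3968)
a(d, Y) = -18 (a(d, Y) = 6*(-3) = -18)
O(t) = 2*I*√3 (O(t) = √(6 - 18) = √(-12) = 2*I*√3)
-12*w + O(1) = -12*3968 + 2*I*√3 = -47616 + 2*I*√3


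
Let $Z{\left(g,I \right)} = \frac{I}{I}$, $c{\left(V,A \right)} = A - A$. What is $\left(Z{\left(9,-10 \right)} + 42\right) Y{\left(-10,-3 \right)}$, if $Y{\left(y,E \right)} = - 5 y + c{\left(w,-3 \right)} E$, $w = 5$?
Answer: $2150$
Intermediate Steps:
$c{\left(V,A \right)} = 0$
$Z{\left(g,I \right)} = 1$
$Y{\left(y,E \right)} = - 5 y$ ($Y{\left(y,E \right)} = - 5 y + 0 E = - 5 y + 0 = - 5 y$)
$\left(Z{\left(9,-10 \right)} + 42\right) Y{\left(-10,-3 \right)} = \left(1 + 42\right) \left(\left(-5\right) \left(-10\right)\right) = 43 \cdot 50 = 2150$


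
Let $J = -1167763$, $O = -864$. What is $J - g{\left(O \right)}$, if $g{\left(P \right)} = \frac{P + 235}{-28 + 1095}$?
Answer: $- \frac{1246002492}{1067} \approx -1.1678 \cdot 10^{6}$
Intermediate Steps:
$g{\left(P \right)} = \frac{235}{1067} + \frac{P}{1067}$ ($g{\left(P \right)} = \frac{235 + P}{1067} = \left(235 + P\right) \frac{1}{1067} = \frac{235}{1067} + \frac{P}{1067}$)
$J - g{\left(O \right)} = -1167763 - \left(\frac{235}{1067} + \frac{1}{1067} \left(-864\right)\right) = -1167763 - \left(\frac{235}{1067} - \frac{864}{1067}\right) = -1167763 - - \frac{629}{1067} = -1167763 + \frac{629}{1067} = - \frac{1246002492}{1067}$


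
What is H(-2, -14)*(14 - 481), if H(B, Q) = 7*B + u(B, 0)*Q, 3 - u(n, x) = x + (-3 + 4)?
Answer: 19614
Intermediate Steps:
u(n, x) = 2 - x (u(n, x) = 3 - (x + (-3 + 4)) = 3 - (x + 1) = 3 - (1 + x) = 3 + (-1 - x) = 2 - x)
H(B, Q) = 2*Q + 7*B (H(B, Q) = 7*B + (2 - 1*0)*Q = 7*B + (2 + 0)*Q = 7*B + 2*Q = 2*Q + 7*B)
H(-2, -14)*(14 - 481) = (2*(-14) + 7*(-2))*(14 - 481) = (-28 - 14)*(-467) = -42*(-467) = 19614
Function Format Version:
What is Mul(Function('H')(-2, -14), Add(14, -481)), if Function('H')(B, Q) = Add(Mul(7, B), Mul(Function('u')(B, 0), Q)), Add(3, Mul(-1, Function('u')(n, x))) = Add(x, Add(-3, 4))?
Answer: 19614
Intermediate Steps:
Function('u')(n, x) = Add(2, Mul(-1, x)) (Function('u')(n, x) = Add(3, Mul(-1, Add(x, Add(-3, 4)))) = Add(3, Mul(-1, Add(x, 1))) = Add(3, Mul(-1, Add(1, x))) = Add(3, Add(-1, Mul(-1, x))) = Add(2, Mul(-1, x)))
Function('H')(B, Q) = Add(Mul(2, Q), Mul(7, B)) (Function('H')(B, Q) = Add(Mul(7, B), Mul(Add(2, Mul(-1, 0)), Q)) = Add(Mul(7, B), Mul(Add(2, 0), Q)) = Add(Mul(7, B), Mul(2, Q)) = Add(Mul(2, Q), Mul(7, B)))
Mul(Function('H')(-2, -14), Add(14, -481)) = Mul(Add(Mul(2, -14), Mul(7, -2)), Add(14, -481)) = Mul(Add(-28, -14), -467) = Mul(-42, -467) = 19614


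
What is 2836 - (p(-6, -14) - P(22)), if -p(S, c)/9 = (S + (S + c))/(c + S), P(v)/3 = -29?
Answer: 27607/10 ≈ 2760.7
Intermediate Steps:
P(v) = -87 (P(v) = 3*(-29) = -87)
p(S, c) = -9*(c + 2*S)/(S + c) (p(S, c) = -9*(S + (S + c))/(c + S) = -9*(c + 2*S)/(S + c))
2836 - (p(-6, -14) - P(22)) = 2836 - (9*(-1*(-14) - 2*(-6))/(-6 - 14) - 1*(-87)) = 2836 - (9*(14 + 12)/(-20) + 87) = 2836 - (9*(-1/20)*26 + 87) = 2836 - (-117/10 + 87) = 2836 - 1*753/10 = 2836 - 753/10 = 27607/10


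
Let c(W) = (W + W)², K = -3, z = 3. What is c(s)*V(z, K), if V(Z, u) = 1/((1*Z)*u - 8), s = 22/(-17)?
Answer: -1936/4913 ≈ -0.39406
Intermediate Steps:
s = -22/17 (s = 22*(-1/17) = -22/17 ≈ -1.2941)
V(Z, u) = 1/(-8 + Z*u) (V(Z, u) = 1/(Z*u - 8) = 1/(-8 + Z*u))
c(W) = 4*W² (c(W) = (2*W)² = 4*W²)
c(s)*V(z, K) = (4*(-22/17)²)/(-8 + 3*(-3)) = (4*(484/289))/(-8 - 9) = (1936/289)/(-17) = (1936/289)*(-1/17) = -1936/4913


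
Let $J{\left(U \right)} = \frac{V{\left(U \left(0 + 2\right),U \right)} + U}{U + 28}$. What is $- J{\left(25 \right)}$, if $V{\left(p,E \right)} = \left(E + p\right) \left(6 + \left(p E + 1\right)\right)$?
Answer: $- \frac{94300}{53} \approx -1779.2$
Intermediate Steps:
$V{\left(p,E \right)} = \left(7 + E p\right) \left(E + p\right)$ ($V{\left(p,E \right)} = \left(E + p\right) \left(6 + \left(E p + 1\right)\right) = \left(E + p\right) \left(6 + \left(1 + E p\right)\right) = \left(E + p\right) \left(7 + E p\right) = \left(7 + E p\right) \left(E + p\right)$)
$J{\left(U \right)} = \frac{6 U^{3} + 22 U}{28 + U}$ ($J{\left(U \right)} = \frac{\left(7 U + 7 U \left(0 + 2\right) + U \left(U \left(0 + 2\right)\right)^{2} + U \left(0 + 2\right) U^{2}\right) + U}{U + 28} = \frac{\left(7 U + 7 U 2 + U \left(U 2\right)^{2} + U 2 U^{2}\right) + U}{28 + U} = \frac{\left(7 U + 7 \cdot 2 U + U \left(2 U\right)^{2} + 2 U U^{2}\right) + U}{28 + U} = \frac{\left(7 U + 14 U + U 4 U^{2} + 2 U^{3}\right) + U}{28 + U} = \frac{\left(7 U + 14 U + 4 U^{3} + 2 U^{3}\right) + U}{28 + U} = \frac{\left(6 U^{3} + 21 U\right) + U}{28 + U} = \frac{6 U^{3} + 22 U}{28 + U}$)
$- J{\left(25 \right)} = - \frac{6 \cdot 25^{3} + 22 \cdot 25}{28 + 25} = - \frac{6 \cdot 15625 + 550}{53} = - \frac{93750 + 550}{53} = - \frac{94300}{53}$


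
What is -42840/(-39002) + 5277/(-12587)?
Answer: 166706763/245459087 ≈ 0.67916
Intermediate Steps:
-42840/(-39002) + 5277/(-12587) = -42840*(-1/39002) + 5277*(-1/12587) = 21420/19501 - 5277/12587 = 166706763/245459087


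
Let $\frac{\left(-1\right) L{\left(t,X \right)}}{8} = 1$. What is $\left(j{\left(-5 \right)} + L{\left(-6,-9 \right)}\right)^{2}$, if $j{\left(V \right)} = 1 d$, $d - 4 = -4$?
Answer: $64$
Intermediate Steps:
$d = 0$ ($d = 4 - 4 = 0$)
$j{\left(V \right)} = 0$ ($j{\left(V \right)} = 1 \cdot 0 = 0$)
$L{\left(t,X \right)} = -8$ ($L{\left(t,X \right)} = \left(-8\right) 1 = -8$)
$\left(j{\left(-5 \right)} + L{\left(-6,-9 \right)}\right)^{2} = \left(0 - 8\right)^{2} = \left(-8\right)^{2} = 64$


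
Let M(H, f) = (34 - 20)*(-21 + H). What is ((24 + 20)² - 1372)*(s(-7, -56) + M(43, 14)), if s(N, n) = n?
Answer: 142128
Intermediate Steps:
M(H, f) = -294 + 14*H (M(H, f) = 14*(-21 + H) = -294 + 14*H)
((24 + 20)² - 1372)*(s(-7, -56) + M(43, 14)) = ((24 + 20)² - 1372)*(-56 + (-294 + 14*43)) = (44² - 1372)*(-56 + (-294 + 602)) = (1936 - 1372)*(-56 + 308) = 564*252 = 142128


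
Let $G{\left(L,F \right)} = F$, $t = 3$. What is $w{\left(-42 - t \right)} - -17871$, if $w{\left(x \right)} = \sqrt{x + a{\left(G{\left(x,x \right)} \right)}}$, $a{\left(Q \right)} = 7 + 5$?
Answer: $17871 + i \sqrt{33} \approx 17871.0 + 5.7446 i$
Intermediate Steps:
$a{\left(Q \right)} = 12$
$w{\left(x \right)} = \sqrt{12 + x}$ ($w{\left(x \right)} = \sqrt{x + 12} = \sqrt{12 + x}$)
$w{\left(-42 - t \right)} - -17871 = \sqrt{12 - 45} - -17871 = \sqrt{12 - 45} + 17871 = \sqrt{-33} + 17871 = i \sqrt{33} + 17871 = 17871 + i \sqrt{33}$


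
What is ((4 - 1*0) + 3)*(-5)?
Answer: -35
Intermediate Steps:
((4 - 1*0) + 3)*(-5) = ((4 + 0) + 3)*(-5) = (4 + 3)*(-5) = 7*(-5) = -35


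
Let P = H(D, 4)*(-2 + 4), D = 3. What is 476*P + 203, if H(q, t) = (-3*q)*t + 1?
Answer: -33117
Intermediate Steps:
H(q, t) = 1 - 3*q*t (H(q, t) = -3*q*t + 1 = 1 - 3*q*t)
P = -70 (P = (1 - 3*3*4)*(-2 + 4) = (1 - 36)*2 = -35*2 = -70)
476*P + 203 = 476*(-70) + 203 = -33320 + 203 = -33117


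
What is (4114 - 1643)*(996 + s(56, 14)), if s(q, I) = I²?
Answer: 2945432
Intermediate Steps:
(4114 - 1643)*(996 + s(56, 14)) = (4114 - 1643)*(996 + 14²) = 2471*(996 + 196) = 2471*1192 = 2945432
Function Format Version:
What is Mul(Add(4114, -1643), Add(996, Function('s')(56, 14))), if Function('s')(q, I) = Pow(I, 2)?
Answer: 2945432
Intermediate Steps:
Mul(Add(4114, -1643), Add(996, Function('s')(56, 14))) = Mul(Add(4114, -1643), Add(996, Pow(14, 2))) = Mul(2471, Add(996, 196)) = Mul(2471, 1192) = 2945432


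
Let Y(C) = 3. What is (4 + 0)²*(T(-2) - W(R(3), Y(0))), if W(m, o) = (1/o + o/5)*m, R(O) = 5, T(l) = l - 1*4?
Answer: -512/3 ≈ -170.67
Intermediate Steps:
T(l) = -4 + l (T(l) = l - 4 = -4 + l)
W(m, o) = m*(1/o + o/5) (W(m, o) = (1/o + o*(⅕))*m = (1/o + o/5)*m = m*(1/o + o/5))
(4 + 0)²*(T(-2) - W(R(3), Y(0))) = (4 + 0)²*((-4 - 2) - (5/3 + (⅕)*5*3)) = 4²*(-6 - (5*(⅓) + 3)) = 16*(-6 - (5/3 + 3)) = 16*(-6 - 1*14/3) = 16*(-6 - 14/3) = 16*(-32/3) = -512/3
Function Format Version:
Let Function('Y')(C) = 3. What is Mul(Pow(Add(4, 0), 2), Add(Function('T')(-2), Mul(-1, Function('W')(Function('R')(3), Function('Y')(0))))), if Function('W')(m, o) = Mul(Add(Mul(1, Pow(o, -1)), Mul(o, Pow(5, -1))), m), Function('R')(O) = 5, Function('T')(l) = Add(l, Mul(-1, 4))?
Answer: Rational(-512, 3) ≈ -170.67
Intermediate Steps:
Function('T')(l) = Add(-4, l) (Function('T')(l) = Add(l, -4) = Add(-4, l))
Function('W')(m, o) = Mul(m, Add(Pow(o, -1), Mul(Rational(1, 5), o))) (Function('W')(m, o) = Mul(Add(Pow(o, -1), Mul(o, Rational(1, 5))), m) = Mul(Add(Pow(o, -1), Mul(Rational(1, 5), o)), m) = Mul(m, Add(Pow(o, -1), Mul(Rational(1, 5), o))))
Mul(Pow(Add(4, 0), 2), Add(Function('T')(-2), Mul(-1, Function('W')(Function('R')(3), Function('Y')(0))))) = Mul(Pow(Add(4, 0), 2), Add(Add(-4, -2), Mul(-1, Add(Mul(5, Pow(3, -1)), Mul(Rational(1, 5), 5, 3))))) = Mul(Pow(4, 2), Add(-6, Mul(-1, Add(Mul(5, Rational(1, 3)), 3)))) = Mul(16, Add(-6, Mul(-1, Add(Rational(5, 3), 3)))) = Mul(16, Add(-6, Mul(-1, Rational(14, 3)))) = Mul(16, Add(-6, Rational(-14, 3))) = Mul(16, Rational(-32, 3)) = Rational(-512, 3)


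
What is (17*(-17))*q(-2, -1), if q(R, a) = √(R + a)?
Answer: -289*I*√3 ≈ -500.56*I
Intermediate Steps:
(17*(-17))*q(-2, -1) = (17*(-17))*√(-2 - 1) = -289*I*√3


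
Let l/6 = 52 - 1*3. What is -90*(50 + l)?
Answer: -30960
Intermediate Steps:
l = 294 (l = 6*(52 - 1*3) = 6*(52 - 3) = 6*49 = 294)
-90*(50 + l) = -90*(50 + 294) = -90*344 = -30960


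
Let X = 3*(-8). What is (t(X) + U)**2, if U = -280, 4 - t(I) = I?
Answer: 63504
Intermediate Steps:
X = -24
t(I) = 4 - I
(t(X) + U)**2 = ((4 - 1*(-24)) - 280)**2 = ((4 + 24) - 280)**2 = (28 - 280)**2 = (-252)**2 = 63504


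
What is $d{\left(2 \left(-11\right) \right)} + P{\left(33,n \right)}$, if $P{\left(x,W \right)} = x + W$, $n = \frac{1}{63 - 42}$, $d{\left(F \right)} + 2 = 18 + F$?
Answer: $\frac{568}{21} \approx 27.048$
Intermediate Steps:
$d{\left(F \right)} = 16 + F$ ($d{\left(F \right)} = -2 + \left(18 + F\right) = 16 + F$)
$n = \frac{1}{21} \approx 0.047619$
$P{\left(x,W \right)} = W + x$
$d{\left(2 \left(-11\right) \right)} + P{\left(33,n \right)} = \left(16 + 2 \left(-11\right)\right) + \left(\frac{1}{21} + 33\right) = \left(16 - 22\right) + \frac{694}{21} = -6 + \frac{694}{21} = \frac{568}{21}$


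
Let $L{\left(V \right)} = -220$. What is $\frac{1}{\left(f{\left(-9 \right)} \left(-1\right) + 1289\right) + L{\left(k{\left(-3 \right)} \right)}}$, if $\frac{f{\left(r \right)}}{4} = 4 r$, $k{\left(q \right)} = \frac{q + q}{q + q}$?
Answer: $\frac{1}{1213} \approx 0.0008244$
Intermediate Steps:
$k{\left(q \right)} = 1$ ($k{\left(q \right)} = \frac{2 q}{2 q} = 2 q \frac{1}{2 q} = 1$)
$f{\left(r \right)} = 16 r$ ($f{\left(r \right)} = 4 \cdot 4 r = 16 r$)
$\frac{1}{\left(f{\left(-9 \right)} \left(-1\right) + 1289\right) + L{\left(k{\left(-3 \right)} \right)}} = \frac{1}{\left(16 \left(-9\right) \left(-1\right) + 1289\right) - 220} = \frac{1}{\left(\left(-144\right) \left(-1\right) + 1289\right) - 220} = \frac{1}{\left(144 + 1289\right) - 220} = \frac{1}{1433 - 220} = \frac{1}{1213}$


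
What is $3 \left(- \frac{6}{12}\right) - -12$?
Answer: $\frac{21}{2} \approx 10.5$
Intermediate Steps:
$3 \left(- \frac{6}{12}\right) - -12 = 3 \left(\left(-6\right) \frac{1}{12}\right) + 12 = 3 \left(- \frac{1}{2}\right) + 12 = - \frac{3}{2} + 12 = \frac{21}{2}$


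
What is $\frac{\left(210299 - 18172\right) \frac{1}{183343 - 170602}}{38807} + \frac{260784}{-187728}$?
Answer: $- \frac{2685541040674}{1933754789157} \approx -1.3888$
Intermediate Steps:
$\frac{\left(210299 - 18172\right) \frac{1}{183343 - 170602}}{38807} + \frac{260784}{-187728} = \frac{192127}{12741} \cdot \frac{1}{38807} + 260784 \left(- \frac{1}{187728}\right) = 192127 \cdot \frac{1}{12741} \cdot \frac{1}{38807} - \frac{5433}{3911} = \frac{192127}{12741} \cdot \frac{1}{38807} - \frac{5433}{3911} = \frac{192127}{494439987} - \frac{5433}{3911} = - \frac{2685541040674}{1933754789157}$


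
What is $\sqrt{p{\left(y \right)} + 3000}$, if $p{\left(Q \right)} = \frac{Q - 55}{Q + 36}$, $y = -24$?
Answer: $\frac{\sqrt{107763}}{6} \approx 54.712$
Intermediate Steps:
$p{\left(Q \right)} = \frac{-55 + Q}{36 + Q}$
$\sqrt{p{\left(y \right)} + 3000} = \sqrt{\frac{-55 - 24}{36 - 24} + 3000} = \sqrt{\frac{1}{12} \left(-79\right) + 3000} = \sqrt{- \frac{79}{12} + 3000} = \sqrt{\frac{35921}{12}} = \frac{\sqrt{107763}}{6}$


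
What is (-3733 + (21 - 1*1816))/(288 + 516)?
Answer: -1382/201 ≈ -6.8756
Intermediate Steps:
(-3733 + (21 - 1*1816))/(288 + 516) = (-3733 + (21 - 1816))/804 = (-3733 - 1795)*(1/804) = -5528*1/804 = -1382/201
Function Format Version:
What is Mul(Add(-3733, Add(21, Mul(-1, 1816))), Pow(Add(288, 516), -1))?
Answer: Rational(-1382, 201) ≈ -6.8756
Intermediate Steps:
Mul(Add(-3733, Add(21, Mul(-1, 1816))), Pow(Add(288, 516), -1)) = Mul(Add(-3733, Add(21, -1816)), Pow(804, -1)) = Mul(Add(-3733, -1795), Rational(1, 804)) = Mul(-5528, Rational(1, 804)) = Rational(-1382, 201)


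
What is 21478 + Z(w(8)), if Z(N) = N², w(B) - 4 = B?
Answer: 21622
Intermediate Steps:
w(B) = 4 + B
21478 + Z(w(8)) = 21478 + (4 + 8)² = 21478 + 12² = 21478 + 144 = 21622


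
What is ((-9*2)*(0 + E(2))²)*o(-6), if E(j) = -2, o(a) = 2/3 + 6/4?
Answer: -156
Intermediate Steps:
o(a) = 13/6 (o(a) = 2*(⅓) + 6*(¼) = ⅔ + 3/2 = 13/6)
((-9*2)*(0 + E(2))²)*o(-6) = ((-9*2)*(0 - 2)²)*(13/6) = -18*(-2)²*(13/6) = -18*4*(13/6) = -72*13/6 = -156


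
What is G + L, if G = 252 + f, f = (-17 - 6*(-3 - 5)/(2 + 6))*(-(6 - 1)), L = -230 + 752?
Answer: 829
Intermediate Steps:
L = 522
f = 55 (f = (-17 - (-48)/8)*(-1*5) = (-17 - (-48)/8)*(-5) = (-17 - 6*(-1))*(-5) = (-17 + 6)*(-5) = -11*(-5) = 55)
G = 307 (G = 252 + 55 = 307)
G + L = 307 + 522 = 829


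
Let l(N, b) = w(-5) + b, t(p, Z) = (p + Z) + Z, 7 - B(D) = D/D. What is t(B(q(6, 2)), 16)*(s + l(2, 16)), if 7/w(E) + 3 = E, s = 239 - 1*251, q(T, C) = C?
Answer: 475/4 ≈ 118.75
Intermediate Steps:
B(D) = 6 (B(D) = 7 - D/D = 7 - 1*1 = 7 - 1 = 6)
t(p, Z) = p + 2*Z (t(p, Z) = (Z + p) + Z = p + 2*Z)
s = -12 (s = 239 - 251 = -12)
w(E) = 7/(-3 + E)
l(N, b) = -7/8 + b (l(N, b) = 7/(-3 - 5) + b = 7/(-8) + b = 7*(-⅛) + b = -7/8 + b)
t(B(q(6, 2)), 16)*(s + l(2, 16)) = (6 + 2*16)*(-12 + (-7/8 + 16)) = (6 + 32)*(-12 + 121/8) = 38*(25/8) = 475/4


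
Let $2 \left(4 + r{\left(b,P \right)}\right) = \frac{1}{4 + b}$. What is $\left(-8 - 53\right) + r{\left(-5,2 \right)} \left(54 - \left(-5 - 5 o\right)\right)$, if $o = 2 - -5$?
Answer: $-484$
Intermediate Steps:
$o = 7$ ($o = 2 + 5 = 7$)
$r{\left(b,P \right)} = -4 + \frac{1}{2 \left(4 + b\right)}$
$\left(-8 - 53\right) + r{\left(-5,2 \right)} \left(54 - \left(-5 - 5 o\right)\right) = \left(-8 - 53\right) + \frac{-31 - -40}{2 \left(4 - 5\right)} \left(54 - \left(-5 - 35\right)\right) = \left(-8 - 53\right) + \frac{-31 + 40}{2 \left(-1\right)} \left(54 - \left(-5 - 35\right)\right) = -61 + \frac{1}{2} \left(-1\right) 9 \left(54 - -40\right) = -61 - \frac{9 \left(54 + 40\right)}{2} = -61 - 423 = -484$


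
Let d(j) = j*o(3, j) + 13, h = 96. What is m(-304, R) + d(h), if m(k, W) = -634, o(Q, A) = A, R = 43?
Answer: 8595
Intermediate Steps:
d(j) = 13 + j**2 (d(j) = j*j + 13 = j**2 + 13 = 13 + j**2)
m(-304, R) + d(h) = -634 + (13 + 96**2) = -634 + (13 + 9216) = -634 + 9229 = 8595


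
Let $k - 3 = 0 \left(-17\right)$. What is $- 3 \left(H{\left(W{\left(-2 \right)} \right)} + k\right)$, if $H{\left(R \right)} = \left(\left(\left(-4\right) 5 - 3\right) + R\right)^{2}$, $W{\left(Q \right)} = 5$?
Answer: $-981$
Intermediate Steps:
$k = 3$ ($k = 3 + 0 \left(-17\right) = 3 + 0 = 3$)
$H{\left(R \right)} = \left(-23 + R\right)^{2}$ ($H{\left(R \right)} = \left(\left(-20 - 3\right) + R\right)^{2} = \left(-23 + R\right)^{2}$)
$- 3 \left(H{\left(W{\left(-2 \right)} \right)} + k\right) = - 3 \left(\left(-23 + 5\right)^{2} + 3\right) = - 3 \left(\left(-18\right)^{2} + 3\right) = - 3 \left(324 + 3\right) = \left(-3\right) 327 = -981$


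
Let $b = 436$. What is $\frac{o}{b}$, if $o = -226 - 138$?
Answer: $- \frac{91}{109} \approx -0.83486$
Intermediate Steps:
$o = -364$ ($o = -226 - 138 = -364$)
$\frac{o}{b} = - \frac{364}{436} = \left(-364\right) \frac{1}{436} = - \frac{91}{109}$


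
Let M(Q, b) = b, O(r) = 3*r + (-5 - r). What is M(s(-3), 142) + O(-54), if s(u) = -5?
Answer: 29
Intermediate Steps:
O(r) = -5 + 2*r
M(s(-3), 142) + O(-54) = 142 + (-5 + 2*(-54)) = 142 + (-5 - 108) = 142 - 113 = 29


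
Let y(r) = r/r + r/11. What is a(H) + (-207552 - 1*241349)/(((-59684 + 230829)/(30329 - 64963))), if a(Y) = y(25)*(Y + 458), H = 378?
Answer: 16015489954/171145 ≈ 93579.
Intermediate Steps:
y(r) = 1 + r/11 (y(r) = 1 + r*(1/11) = 1 + r/11)
a(Y) = 16488/11 + 36*Y/11 (a(Y) = (1 + (1/11)*25)*(Y + 458) = (1 + 25/11)*(458 + Y) = 36*(458 + Y)/11 = 16488/11 + 36*Y/11)
a(H) + (-207552 - 1*241349)/(((-59684 + 230829)/(30329 - 64963))) = (16488/11 + (36/11)*378) + (-207552 - 1*241349)/(((-59684 + 230829)/(30329 - 64963))) = (16488/11 + 13608/11) + (-207552 - 241349)/((171145/(-34634))) = 2736 - 448901/(171145*(-1/34634)) = 2736 - 448901/(-171145/34634) = 2736 - 448901*(-34634/171145) = 2736 + 15547237234/171145 = 16015489954/171145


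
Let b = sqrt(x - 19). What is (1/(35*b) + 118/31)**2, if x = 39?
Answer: 341138961/23544500 + 118*sqrt(5)/5425 ≈ 14.538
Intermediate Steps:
b = 2*sqrt(5) (b = sqrt(39 - 19) = sqrt(20) = 2*sqrt(5) ≈ 4.4721)
(1/(35*b) + 118/31)**2 = (1/(35*((2*sqrt(5)))) + 118/31)**2 = ((sqrt(5)/10)/35 + 118*(1/31))**2 = (sqrt(5)/350 + 118/31)**2 = (118/31 + sqrt(5)/350)**2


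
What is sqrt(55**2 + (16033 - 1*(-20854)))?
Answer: 2*sqrt(9978) ≈ 199.78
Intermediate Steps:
sqrt(55**2 + (16033 - 1*(-20854))) = sqrt(3025 + (16033 + 20854)) = sqrt(3025 + 36887) = sqrt(39912) = 2*sqrt(9978)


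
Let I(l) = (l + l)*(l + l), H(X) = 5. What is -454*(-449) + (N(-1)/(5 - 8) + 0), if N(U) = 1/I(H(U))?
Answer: 61153799/300 ≈ 2.0385e+5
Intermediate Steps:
I(l) = 4*l**2 (I(l) = (2*l)*(2*l) = 4*l**2)
N(U) = 1/100 (N(U) = 1/(4*5**2) = 1/(4*25) = 1/100)
-454*(-449) + (N(-1)/(5 - 8) + 0) = -454*(-449) + ((1/100)/(5 - 8) + 0) = 203846 + ((1/100)/(-3) + 0) = 203846 + (-1/3*1/100 + 0) = 203846 + (-1/300 + 0) = 203846 - 1/300 = 61153799/300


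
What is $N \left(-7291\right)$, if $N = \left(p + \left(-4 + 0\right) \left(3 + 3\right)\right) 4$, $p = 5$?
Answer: $554116$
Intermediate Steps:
$N = -76$ ($N = \left(5 + \left(-4 + 0\right) \left(3 + 3\right)\right) 4 = \left(5 - 24\right) 4 = \left(-19\right) 4 = -76$)
$N \left(-7291\right) = \left(-76\right) \left(-7291\right) = 554116$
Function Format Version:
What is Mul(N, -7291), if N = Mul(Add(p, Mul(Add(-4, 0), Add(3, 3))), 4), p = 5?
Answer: 554116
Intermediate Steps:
N = -76 (N = Mul(Add(5, Mul(Add(-4, 0), Add(3, 3))), 4) = Mul(Add(5, Mul(-4, 6)), 4) = Mul(Add(5, -24), 4) = Mul(-19, 4) = -76)
Mul(N, -7291) = Mul(-76, -7291) = 554116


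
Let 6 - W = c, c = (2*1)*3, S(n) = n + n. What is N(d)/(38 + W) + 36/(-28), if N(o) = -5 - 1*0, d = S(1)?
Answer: -377/266 ≈ -1.4173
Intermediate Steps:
S(n) = 2*n
d = 2 (d = 2*1 = 2)
c = 6 (c = 2*3 = 6)
W = 0 (W = 6 - 1*6 = 6 - 6 = 0)
N(o) = -5 (N(o) = -5 + 0 = -5)
N(d)/(38 + W) + 36/(-28) = -5/(38 + 0) + 36/(-28) = -5/38 + 36*(-1/28) = -5*1/38 - 9/7 = -5/38 - 9/7 = -377/266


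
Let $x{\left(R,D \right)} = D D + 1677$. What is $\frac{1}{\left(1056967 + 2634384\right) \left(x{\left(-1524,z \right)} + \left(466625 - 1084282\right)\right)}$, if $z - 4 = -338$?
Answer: $- \frac{1}{1862006036824} \approx -5.3705 \cdot 10^{-13}$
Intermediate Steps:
$z = -334$ ($z = 4 - 338 = -334$)
$x{\left(R,D \right)} = 1677 + D^{2}$ ($x{\left(R,D \right)} = D^{2} + 1677 = 1677 + D^{2}$)
$\frac{1}{\left(1056967 + 2634384\right) \left(x{\left(-1524,z \right)} + \left(466625 - 1084282\right)\right)} = \frac{1}{\left(1056967 + 2634384\right) \left(\left(1677 + \left(-334\right)^{2}\right) + \left(466625 - 1084282\right)\right)} = \frac{1}{3691351 \left(\left(1677 + 111556\right) - 617657\right)} = \frac{1}{3691351 \left(113233 - 617657\right)} = \frac{1}{3691351 \left(-504424\right)} = \frac{1}{-1862006036824} = - \frac{1}{1862006036824}$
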